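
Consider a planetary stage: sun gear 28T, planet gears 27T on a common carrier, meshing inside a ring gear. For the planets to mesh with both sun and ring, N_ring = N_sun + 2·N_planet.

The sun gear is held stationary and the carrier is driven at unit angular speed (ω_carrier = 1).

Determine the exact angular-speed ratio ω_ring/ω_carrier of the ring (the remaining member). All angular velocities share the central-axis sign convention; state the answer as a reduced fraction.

55/41

N_ring = 28 + 2·27 = 82
28(ω_s−ω_c) = −82(ω_r−ω_c),  ω_s=0, ω_c=1
ω_r = 1 − (28/82)(0−1) = 55/41
ω_r/ω_c = 55/41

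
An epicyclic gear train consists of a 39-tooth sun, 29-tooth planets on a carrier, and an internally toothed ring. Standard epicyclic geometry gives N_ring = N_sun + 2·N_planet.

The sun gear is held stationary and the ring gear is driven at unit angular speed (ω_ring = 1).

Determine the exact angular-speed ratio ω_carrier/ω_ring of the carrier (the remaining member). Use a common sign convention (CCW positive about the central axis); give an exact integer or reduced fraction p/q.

N_ring = 39 + 2·29 = 97
39(ω_s−ω_c) = −97(ω_r−ω_c),  ω_s=0, ω_r=1
39(0−ω_c) = −97(1−ω_c)  ⇒  136ω_c = 97  ⇒  ω_c = 97/136
ω_c/ω_r = 97/136

97/136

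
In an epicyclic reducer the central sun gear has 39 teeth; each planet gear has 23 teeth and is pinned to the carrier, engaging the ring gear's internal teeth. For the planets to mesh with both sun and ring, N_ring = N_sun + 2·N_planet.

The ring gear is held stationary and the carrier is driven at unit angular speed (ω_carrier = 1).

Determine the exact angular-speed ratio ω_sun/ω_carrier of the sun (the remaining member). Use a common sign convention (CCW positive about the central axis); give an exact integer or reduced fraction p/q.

N_ring = 39 + 2·23 = 85
39(ω_s−ω_c) = −85(ω_r−ω_c),  ω_r=0, ω_c=1
ω_s = 1 − (85/39)(0−1) = 124/39
ω_s/ω_c = 124/39

124/39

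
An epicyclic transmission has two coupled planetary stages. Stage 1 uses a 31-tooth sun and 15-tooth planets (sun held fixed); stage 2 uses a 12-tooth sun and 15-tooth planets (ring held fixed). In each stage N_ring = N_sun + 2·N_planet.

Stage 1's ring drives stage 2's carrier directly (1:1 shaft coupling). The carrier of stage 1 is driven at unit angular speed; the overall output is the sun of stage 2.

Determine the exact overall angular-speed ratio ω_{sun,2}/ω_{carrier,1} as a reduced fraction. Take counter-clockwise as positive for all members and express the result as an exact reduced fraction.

414/61

Stage 1: N_ring = 31 + 2·15 = 61
Stage 1: 31(ω_s−ω_c) = −61(ω_r−ω_c),  ω_s=0, ω_c=1
Stage 1: ω_r = 1 − (31/61)(0−1) = 92/61
  ⇒ ω_r¹/ω_c¹ = 92/61
Stage 2: N_ring = 12 + 2·15 = 42
Stage 2: 12(ω_s−ω_c) = −42(ω_r−ω_c),  ω_r=0, ω_c=1
Stage 2: ω_s = 1 − (42/12)(0−1) = 9/2
  ⇒ ω_s²/ω_c² = 9/2
Coupling ω_c² = ω_r¹ ⇒ overall = 92/61 × 9/2 = 414/61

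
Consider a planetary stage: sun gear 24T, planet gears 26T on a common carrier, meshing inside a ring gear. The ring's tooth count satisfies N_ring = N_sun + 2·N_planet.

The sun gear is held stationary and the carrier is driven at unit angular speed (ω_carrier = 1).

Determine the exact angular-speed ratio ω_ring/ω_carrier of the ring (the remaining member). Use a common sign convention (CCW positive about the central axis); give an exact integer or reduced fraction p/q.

25/19

N_ring = 24 + 2·26 = 76
24(ω_s−ω_c) = −76(ω_r−ω_c),  ω_s=0, ω_c=1
ω_r = 1 − (24/76)(0−1) = 25/19
ω_r/ω_c = 25/19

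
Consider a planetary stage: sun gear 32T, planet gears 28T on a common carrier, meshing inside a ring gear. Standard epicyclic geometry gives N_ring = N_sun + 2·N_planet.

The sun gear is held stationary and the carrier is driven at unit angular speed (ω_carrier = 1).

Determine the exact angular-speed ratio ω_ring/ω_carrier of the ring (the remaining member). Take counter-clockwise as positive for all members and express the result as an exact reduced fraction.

N_ring = 32 + 2·28 = 88
32(ω_s−ω_c) = −88(ω_r−ω_c),  ω_s=0, ω_c=1
ω_r = 1 − (32/88)(0−1) = 15/11
ω_r/ω_c = 15/11

15/11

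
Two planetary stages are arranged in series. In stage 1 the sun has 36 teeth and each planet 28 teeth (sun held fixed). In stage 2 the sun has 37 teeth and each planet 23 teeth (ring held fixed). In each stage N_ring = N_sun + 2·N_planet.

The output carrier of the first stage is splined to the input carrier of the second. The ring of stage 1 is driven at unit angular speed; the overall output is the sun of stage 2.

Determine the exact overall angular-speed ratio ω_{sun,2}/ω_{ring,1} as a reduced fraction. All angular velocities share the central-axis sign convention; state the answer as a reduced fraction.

Stage 1: N_ring = 36 + 2·28 = 92
Stage 1: 36(ω_s−ω_c) = −92(ω_r−ω_c),  ω_s=0, ω_r=1
Stage 1: 36(0−ω_c) = −92(1−ω_c)  ⇒  128ω_c = 92  ⇒  ω_c = 23/32
  ⇒ ω_c¹/ω_r¹ = 23/32
Stage 2: N_ring = 37 + 2·23 = 83
Stage 2: 37(ω_s−ω_c) = −83(ω_r−ω_c),  ω_r=0, ω_c=1
Stage 2: ω_s = 1 − (83/37)(0−1) = 120/37
  ⇒ ω_s²/ω_c² = 120/37
Coupling ω_c² = ω_c¹ ⇒ overall = 23/32 × 120/37 = 345/148

345/148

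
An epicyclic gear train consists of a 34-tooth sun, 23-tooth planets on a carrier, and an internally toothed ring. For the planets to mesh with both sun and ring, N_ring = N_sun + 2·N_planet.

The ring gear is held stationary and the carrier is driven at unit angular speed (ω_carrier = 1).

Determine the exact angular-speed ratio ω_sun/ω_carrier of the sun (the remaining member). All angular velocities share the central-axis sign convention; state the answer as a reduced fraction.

57/17

N_ring = 34 + 2·23 = 80
34(ω_s−ω_c) = −80(ω_r−ω_c),  ω_r=0, ω_c=1
ω_s = 1 − (80/34)(0−1) = 57/17
ω_s/ω_c = 57/17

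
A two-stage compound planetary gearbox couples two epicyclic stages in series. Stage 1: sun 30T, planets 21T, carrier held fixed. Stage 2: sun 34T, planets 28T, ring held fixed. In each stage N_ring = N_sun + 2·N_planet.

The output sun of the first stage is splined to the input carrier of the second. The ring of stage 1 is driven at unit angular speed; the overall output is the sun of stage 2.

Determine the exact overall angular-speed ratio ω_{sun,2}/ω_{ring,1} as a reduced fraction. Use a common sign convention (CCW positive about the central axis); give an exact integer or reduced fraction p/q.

Stage 1: N_ring = 30 + 2·21 = 72
Stage 1: 30(ω_s−ω_c) = −72(ω_r−ω_c),  ω_c=0, ω_r=1
Stage 1: ω_s = 0 − (72/30)(1−0) = -12/5
  ⇒ ω_s¹/ω_r¹ = -12/5
Stage 2: N_ring = 34 + 2·28 = 90
Stage 2: 34(ω_s−ω_c) = −90(ω_r−ω_c),  ω_r=0, ω_c=1
Stage 2: ω_s = 1 − (90/34)(0−1) = 62/17
  ⇒ ω_s²/ω_c² = 62/17
Coupling ω_c² = ω_s¹ ⇒ overall = -12/5 × 62/17 = -744/85

-744/85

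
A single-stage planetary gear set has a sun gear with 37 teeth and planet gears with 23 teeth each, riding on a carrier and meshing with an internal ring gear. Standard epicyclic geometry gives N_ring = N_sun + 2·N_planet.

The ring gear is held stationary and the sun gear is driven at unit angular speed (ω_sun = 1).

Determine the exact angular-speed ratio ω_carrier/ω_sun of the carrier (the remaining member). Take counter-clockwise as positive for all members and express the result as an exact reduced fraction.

N_ring = 37 + 2·23 = 83
37(ω_s−ω_c) = −83(ω_r−ω_c),  ω_r=0, ω_s=1
37(1−ω_c) = −83(0−ω_c)  ⇒  120ω_c = 37  ⇒  ω_c = 37/120
ω_c/ω_s = 37/120

37/120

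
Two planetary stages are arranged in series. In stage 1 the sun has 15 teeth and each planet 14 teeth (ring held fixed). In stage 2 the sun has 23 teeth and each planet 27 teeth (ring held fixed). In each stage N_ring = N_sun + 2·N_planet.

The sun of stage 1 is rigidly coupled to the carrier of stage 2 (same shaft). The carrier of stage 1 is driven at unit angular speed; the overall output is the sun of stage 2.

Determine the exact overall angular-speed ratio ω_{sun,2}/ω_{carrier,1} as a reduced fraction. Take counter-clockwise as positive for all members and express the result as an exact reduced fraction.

1160/69

Stage 1: N_ring = 15 + 2·14 = 43
Stage 1: 15(ω_s−ω_c) = −43(ω_r−ω_c),  ω_r=0, ω_c=1
Stage 1: ω_s = 1 − (43/15)(0−1) = 58/15
  ⇒ ω_s¹/ω_c¹ = 58/15
Stage 2: N_ring = 23 + 2·27 = 77
Stage 2: 23(ω_s−ω_c) = −77(ω_r−ω_c),  ω_r=0, ω_c=1
Stage 2: ω_s = 1 − (77/23)(0−1) = 100/23
  ⇒ ω_s²/ω_c² = 100/23
Coupling ω_c² = ω_s¹ ⇒ overall = 58/15 × 100/23 = 1160/69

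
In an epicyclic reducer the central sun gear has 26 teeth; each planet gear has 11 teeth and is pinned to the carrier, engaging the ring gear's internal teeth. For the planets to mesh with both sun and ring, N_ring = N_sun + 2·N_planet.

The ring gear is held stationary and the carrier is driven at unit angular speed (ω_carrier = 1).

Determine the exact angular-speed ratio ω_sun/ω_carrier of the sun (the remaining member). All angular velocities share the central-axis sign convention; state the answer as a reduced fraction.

N_ring = 26 + 2·11 = 48
26(ω_s−ω_c) = −48(ω_r−ω_c),  ω_r=0, ω_c=1
ω_s = 1 − (48/26)(0−1) = 37/13
ω_s/ω_c = 37/13

37/13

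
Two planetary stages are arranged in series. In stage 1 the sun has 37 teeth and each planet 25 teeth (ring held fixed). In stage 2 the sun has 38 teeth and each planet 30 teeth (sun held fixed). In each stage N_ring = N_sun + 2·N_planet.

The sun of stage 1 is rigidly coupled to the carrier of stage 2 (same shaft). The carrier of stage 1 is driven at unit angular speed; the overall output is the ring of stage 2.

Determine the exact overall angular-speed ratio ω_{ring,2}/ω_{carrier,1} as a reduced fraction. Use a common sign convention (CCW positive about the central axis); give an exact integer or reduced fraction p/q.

8432/1813

Stage 1: N_ring = 37 + 2·25 = 87
Stage 1: 37(ω_s−ω_c) = −87(ω_r−ω_c),  ω_r=0, ω_c=1
Stage 1: ω_s = 1 − (87/37)(0−1) = 124/37
  ⇒ ω_s¹/ω_c¹ = 124/37
Stage 2: N_ring = 38 + 2·30 = 98
Stage 2: 38(ω_s−ω_c) = −98(ω_r−ω_c),  ω_s=0, ω_c=1
Stage 2: ω_r = 1 − (38/98)(0−1) = 68/49
  ⇒ ω_r²/ω_c² = 68/49
Coupling ω_c² = ω_s¹ ⇒ overall = 124/37 × 68/49 = 8432/1813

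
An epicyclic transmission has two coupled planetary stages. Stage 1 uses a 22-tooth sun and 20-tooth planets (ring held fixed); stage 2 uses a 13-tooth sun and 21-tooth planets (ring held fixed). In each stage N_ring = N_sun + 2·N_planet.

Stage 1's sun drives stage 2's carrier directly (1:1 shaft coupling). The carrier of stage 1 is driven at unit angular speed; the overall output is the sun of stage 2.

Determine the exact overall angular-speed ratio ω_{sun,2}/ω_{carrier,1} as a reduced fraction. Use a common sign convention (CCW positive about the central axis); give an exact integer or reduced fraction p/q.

Stage 1: N_ring = 22 + 2·20 = 62
Stage 1: 22(ω_s−ω_c) = −62(ω_r−ω_c),  ω_r=0, ω_c=1
Stage 1: ω_s = 1 − (62/22)(0−1) = 42/11
  ⇒ ω_s¹/ω_c¹ = 42/11
Stage 2: N_ring = 13 + 2·21 = 55
Stage 2: 13(ω_s−ω_c) = −55(ω_r−ω_c),  ω_r=0, ω_c=1
Stage 2: ω_s = 1 − (55/13)(0−1) = 68/13
  ⇒ ω_s²/ω_c² = 68/13
Coupling ω_c² = ω_s¹ ⇒ overall = 42/11 × 68/13 = 2856/143

2856/143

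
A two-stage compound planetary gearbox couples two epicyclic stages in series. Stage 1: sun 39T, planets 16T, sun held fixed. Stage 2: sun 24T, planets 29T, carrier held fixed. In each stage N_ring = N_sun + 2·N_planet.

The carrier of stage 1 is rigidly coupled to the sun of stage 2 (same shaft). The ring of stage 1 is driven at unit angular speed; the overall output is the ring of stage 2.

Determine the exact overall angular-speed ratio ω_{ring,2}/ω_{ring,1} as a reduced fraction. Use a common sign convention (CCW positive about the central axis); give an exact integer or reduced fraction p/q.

-426/2255

Stage 1: N_ring = 39 + 2·16 = 71
Stage 1: 39(ω_s−ω_c) = −71(ω_r−ω_c),  ω_s=0, ω_r=1
Stage 1: 39(0−ω_c) = −71(1−ω_c)  ⇒  110ω_c = 71  ⇒  ω_c = 71/110
  ⇒ ω_c¹/ω_r¹ = 71/110
Stage 2: N_ring = 24 + 2·29 = 82
Stage 2: 24(ω_s−ω_c) = −82(ω_r−ω_c),  ω_c=0, ω_s=1
Stage 2: ω_r = 0 − (24/82)(1−0) = -12/41
  ⇒ ω_r²/ω_s² = -12/41
Coupling ω_s² = ω_c¹ ⇒ overall = 71/110 × -12/41 = -426/2255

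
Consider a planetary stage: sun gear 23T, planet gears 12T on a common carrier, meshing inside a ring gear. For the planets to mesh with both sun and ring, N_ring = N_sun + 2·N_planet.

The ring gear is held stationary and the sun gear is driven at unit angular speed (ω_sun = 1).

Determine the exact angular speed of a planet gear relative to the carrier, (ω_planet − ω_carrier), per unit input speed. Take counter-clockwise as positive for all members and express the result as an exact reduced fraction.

N_ring = 23 + 2·12 = 47
23(ω_s−ω_c) = −47(ω_r−ω_c),  ω_r=0, ω_s=1
23(1−ω_c) = −47(0−ω_c)  ⇒  70ω_c = 23  ⇒  ω_c = 23/70
sun–planet: 23·(1−23/70) = −12·(ω_p−ω_c)  ⇒  ω_p−ω_c = −(23/12)·(47/70) = -1081/840

-1081/840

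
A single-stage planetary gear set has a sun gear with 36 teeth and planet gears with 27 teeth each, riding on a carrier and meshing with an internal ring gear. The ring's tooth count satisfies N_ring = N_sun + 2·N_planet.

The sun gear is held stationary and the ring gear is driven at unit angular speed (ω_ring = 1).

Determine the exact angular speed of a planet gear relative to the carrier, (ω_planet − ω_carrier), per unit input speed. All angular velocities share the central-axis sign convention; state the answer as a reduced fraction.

N_ring = 36 + 2·27 = 90
36(ω_s−ω_c) = −90(ω_r−ω_c),  ω_s=0, ω_r=1
36(0−ω_c) = −90(1−ω_c)  ⇒  126ω_c = 90  ⇒  ω_c = 5/7
sun–planet: 36·(0−5/7) = −27·(ω_p−ω_c)  ⇒  ω_p−ω_c = −(36/27)·(-5/7) = 20/21

20/21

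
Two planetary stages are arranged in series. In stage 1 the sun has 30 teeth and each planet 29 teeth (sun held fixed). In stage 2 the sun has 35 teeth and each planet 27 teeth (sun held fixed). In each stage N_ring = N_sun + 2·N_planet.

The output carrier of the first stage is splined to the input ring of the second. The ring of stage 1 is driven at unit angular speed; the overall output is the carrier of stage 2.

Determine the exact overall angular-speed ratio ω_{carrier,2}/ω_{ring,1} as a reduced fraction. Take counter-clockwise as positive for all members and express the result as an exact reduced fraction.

979/1829

Stage 1: N_ring = 30 + 2·29 = 88
Stage 1: 30(ω_s−ω_c) = −88(ω_r−ω_c),  ω_s=0, ω_r=1
Stage 1: 30(0−ω_c) = −88(1−ω_c)  ⇒  118ω_c = 88  ⇒  ω_c = 44/59
  ⇒ ω_c¹/ω_r¹ = 44/59
Stage 2: N_ring = 35 + 2·27 = 89
Stage 2: 35(ω_s−ω_c) = −89(ω_r−ω_c),  ω_s=0, ω_r=1
Stage 2: 35(0−ω_c) = −89(1−ω_c)  ⇒  124ω_c = 89  ⇒  ω_c = 89/124
  ⇒ ω_c²/ω_r² = 89/124
Coupling ω_r² = ω_c¹ ⇒ overall = 44/59 × 89/124 = 979/1829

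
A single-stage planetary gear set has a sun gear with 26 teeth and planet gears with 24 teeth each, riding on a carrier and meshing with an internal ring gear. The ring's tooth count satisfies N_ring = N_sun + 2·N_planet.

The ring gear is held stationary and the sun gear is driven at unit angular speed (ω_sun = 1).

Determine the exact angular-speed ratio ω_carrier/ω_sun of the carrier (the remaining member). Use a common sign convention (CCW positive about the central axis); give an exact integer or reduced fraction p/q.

N_ring = 26 + 2·24 = 74
26(ω_s−ω_c) = −74(ω_r−ω_c),  ω_r=0, ω_s=1
26(1−ω_c) = −74(0−ω_c)  ⇒  100ω_c = 26  ⇒  ω_c = 13/50
ω_c/ω_s = 13/50

13/50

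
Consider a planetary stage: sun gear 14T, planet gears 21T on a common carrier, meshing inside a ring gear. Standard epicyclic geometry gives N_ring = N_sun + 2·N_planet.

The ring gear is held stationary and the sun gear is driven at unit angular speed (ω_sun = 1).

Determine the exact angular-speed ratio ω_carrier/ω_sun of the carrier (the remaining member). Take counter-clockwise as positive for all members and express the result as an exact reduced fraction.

N_ring = 14 + 2·21 = 56
14(ω_s−ω_c) = −56(ω_r−ω_c),  ω_r=0, ω_s=1
14(1−ω_c) = −56(0−ω_c)  ⇒  70ω_c = 14  ⇒  ω_c = 1/5
ω_c/ω_s = 1/5

1/5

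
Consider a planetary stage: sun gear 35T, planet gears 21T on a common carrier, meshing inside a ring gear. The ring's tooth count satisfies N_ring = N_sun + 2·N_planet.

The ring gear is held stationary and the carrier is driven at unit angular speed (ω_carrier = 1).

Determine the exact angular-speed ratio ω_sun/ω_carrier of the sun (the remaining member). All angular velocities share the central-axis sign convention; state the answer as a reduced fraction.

N_ring = 35 + 2·21 = 77
35(ω_s−ω_c) = −77(ω_r−ω_c),  ω_r=0, ω_c=1
ω_s = 1 − (77/35)(0−1) = 16/5
ω_s/ω_c = 16/5

16/5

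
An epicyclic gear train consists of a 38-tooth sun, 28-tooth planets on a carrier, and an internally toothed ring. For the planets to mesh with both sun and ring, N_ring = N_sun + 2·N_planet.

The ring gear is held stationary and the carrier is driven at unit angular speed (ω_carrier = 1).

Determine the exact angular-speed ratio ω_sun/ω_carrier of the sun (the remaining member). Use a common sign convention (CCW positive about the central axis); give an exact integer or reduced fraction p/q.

N_ring = 38 + 2·28 = 94
38(ω_s−ω_c) = −94(ω_r−ω_c),  ω_r=0, ω_c=1
ω_s = 1 − (94/38)(0−1) = 66/19
ω_s/ω_c = 66/19

66/19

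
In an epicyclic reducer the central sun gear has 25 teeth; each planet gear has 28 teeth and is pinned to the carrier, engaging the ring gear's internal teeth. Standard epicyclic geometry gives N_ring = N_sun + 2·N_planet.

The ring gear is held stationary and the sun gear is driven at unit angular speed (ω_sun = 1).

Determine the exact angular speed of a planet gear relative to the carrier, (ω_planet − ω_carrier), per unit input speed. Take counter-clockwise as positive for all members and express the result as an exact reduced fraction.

-2025/2968

N_ring = 25 + 2·28 = 81
25(ω_s−ω_c) = −81(ω_r−ω_c),  ω_r=0, ω_s=1
25(1−ω_c) = −81(0−ω_c)  ⇒  106ω_c = 25  ⇒  ω_c = 25/106
sun–planet: 25·(1−25/106) = −28·(ω_p−ω_c)  ⇒  ω_p−ω_c = −(25/28)·(81/106) = -2025/2968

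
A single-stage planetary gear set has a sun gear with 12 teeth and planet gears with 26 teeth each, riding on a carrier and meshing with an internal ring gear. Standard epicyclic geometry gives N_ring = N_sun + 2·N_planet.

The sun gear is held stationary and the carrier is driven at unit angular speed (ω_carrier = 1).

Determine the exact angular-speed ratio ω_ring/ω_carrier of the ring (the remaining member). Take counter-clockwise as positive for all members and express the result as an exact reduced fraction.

N_ring = 12 + 2·26 = 64
12(ω_s−ω_c) = −64(ω_r−ω_c),  ω_s=0, ω_c=1
ω_r = 1 − (12/64)(0−1) = 19/16
ω_r/ω_c = 19/16

19/16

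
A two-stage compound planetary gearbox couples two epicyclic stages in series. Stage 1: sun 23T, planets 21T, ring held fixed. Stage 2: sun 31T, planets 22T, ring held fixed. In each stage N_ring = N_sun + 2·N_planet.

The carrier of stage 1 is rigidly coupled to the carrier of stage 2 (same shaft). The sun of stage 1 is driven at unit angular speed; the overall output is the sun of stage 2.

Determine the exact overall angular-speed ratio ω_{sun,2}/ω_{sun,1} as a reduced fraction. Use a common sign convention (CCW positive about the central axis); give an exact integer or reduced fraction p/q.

1219/1364

Stage 1: N_ring = 23 + 2·21 = 65
Stage 1: 23(ω_s−ω_c) = −65(ω_r−ω_c),  ω_r=0, ω_s=1
Stage 1: 23(1−ω_c) = −65(0−ω_c)  ⇒  88ω_c = 23  ⇒  ω_c = 23/88
  ⇒ ω_c¹/ω_s¹ = 23/88
Stage 2: N_ring = 31 + 2·22 = 75
Stage 2: 31(ω_s−ω_c) = −75(ω_r−ω_c),  ω_r=0, ω_c=1
Stage 2: ω_s = 1 − (75/31)(0−1) = 106/31
  ⇒ ω_s²/ω_c² = 106/31
Coupling ω_c² = ω_c¹ ⇒ overall = 23/88 × 106/31 = 1219/1364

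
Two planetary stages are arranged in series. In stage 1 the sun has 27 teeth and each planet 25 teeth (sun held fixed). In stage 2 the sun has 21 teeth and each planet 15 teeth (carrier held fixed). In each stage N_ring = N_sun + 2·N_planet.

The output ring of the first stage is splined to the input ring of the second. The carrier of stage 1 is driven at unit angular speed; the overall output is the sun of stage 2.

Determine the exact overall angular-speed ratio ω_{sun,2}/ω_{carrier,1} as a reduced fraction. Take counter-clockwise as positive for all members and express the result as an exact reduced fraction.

-1768/539

Stage 1: N_ring = 27 + 2·25 = 77
Stage 1: 27(ω_s−ω_c) = −77(ω_r−ω_c),  ω_s=0, ω_c=1
Stage 1: ω_r = 1 − (27/77)(0−1) = 104/77
  ⇒ ω_r¹/ω_c¹ = 104/77
Stage 2: N_ring = 21 + 2·15 = 51
Stage 2: 21(ω_s−ω_c) = −51(ω_r−ω_c),  ω_c=0, ω_r=1
Stage 2: ω_s = 0 − (51/21)(1−0) = -17/7
  ⇒ ω_s²/ω_r² = -17/7
Coupling ω_r² = ω_r¹ ⇒ overall = 104/77 × -17/7 = -1768/539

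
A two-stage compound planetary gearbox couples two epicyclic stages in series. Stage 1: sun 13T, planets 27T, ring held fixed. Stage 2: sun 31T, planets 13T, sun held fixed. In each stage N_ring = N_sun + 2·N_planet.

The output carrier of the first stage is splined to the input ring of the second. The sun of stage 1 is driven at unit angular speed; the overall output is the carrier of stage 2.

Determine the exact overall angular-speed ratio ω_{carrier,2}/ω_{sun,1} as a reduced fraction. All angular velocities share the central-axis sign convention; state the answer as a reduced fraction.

Stage 1: N_ring = 13 + 2·27 = 67
Stage 1: 13(ω_s−ω_c) = −67(ω_r−ω_c),  ω_r=0, ω_s=1
Stage 1: 13(1−ω_c) = −67(0−ω_c)  ⇒  80ω_c = 13  ⇒  ω_c = 13/80
  ⇒ ω_c¹/ω_s¹ = 13/80
Stage 2: N_ring = 31 + 2·13 = 57
Stage 2: 31(ω_s−ω_c) = −57(ω_r−ω_c),  ω_s=0, ω_r=1
Stage 2: 31(0−ω_c) = −57(1−ω_c)  ⇒  88ω_c = 57  ⇒  ω_c = 57/88
  ⇒ ω_c²/ω_r² = 57/88
Coupling ω_r² = ω_c¹ ⇒ overall = 13/80 × 57/88 = 741/7040

741/7040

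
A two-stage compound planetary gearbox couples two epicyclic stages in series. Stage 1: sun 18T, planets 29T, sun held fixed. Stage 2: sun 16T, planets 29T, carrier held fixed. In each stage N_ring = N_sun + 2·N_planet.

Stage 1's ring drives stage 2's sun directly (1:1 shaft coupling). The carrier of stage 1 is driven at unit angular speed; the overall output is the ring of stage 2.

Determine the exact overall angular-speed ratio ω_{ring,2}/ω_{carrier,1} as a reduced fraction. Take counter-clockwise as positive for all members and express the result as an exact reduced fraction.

-188/703

Stage 1: N_ring = 18 + 2·29 = 76
Stage 1: 18(ω_s−ω_c) = −76(ω_r−ω_c),  ω_s=0, ω_c=1
Stage 1: ω_r = 1 − (18/76)(0−1) = 47/38
  ⇒ ω_r¹/ω_c¹ = 47/38
Stage 2: N_ring = 16 + 2·29 = 74
Stage 2: 16(ω_s−ω_c) = −74(ω_r−ω_c),  ω_c=0, ω_s=1
Stage 2: ω_r = 0 − (16/74)(1−0) = -8/37
  ⇒ ω_r²/ω_s² = -8/37
Coupling ω_s² = ω_r¹ ⇒ overall = 47/38 × -8/37 = -188/703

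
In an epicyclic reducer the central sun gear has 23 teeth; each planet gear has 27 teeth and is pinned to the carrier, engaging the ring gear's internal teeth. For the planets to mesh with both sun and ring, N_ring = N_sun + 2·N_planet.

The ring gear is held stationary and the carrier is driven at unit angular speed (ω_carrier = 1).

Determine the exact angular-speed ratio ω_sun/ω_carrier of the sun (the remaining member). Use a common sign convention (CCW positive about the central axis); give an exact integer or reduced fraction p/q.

100/23

N_ring = 23 + 2·27 = 77
23(ω_s−ω_c) = −77(ω_r−ω_c),  ω_r=0, ω_c=1
ω_s = 1 − (77/23)(0−1) = 100/23
ω_s/ω_c = 100/23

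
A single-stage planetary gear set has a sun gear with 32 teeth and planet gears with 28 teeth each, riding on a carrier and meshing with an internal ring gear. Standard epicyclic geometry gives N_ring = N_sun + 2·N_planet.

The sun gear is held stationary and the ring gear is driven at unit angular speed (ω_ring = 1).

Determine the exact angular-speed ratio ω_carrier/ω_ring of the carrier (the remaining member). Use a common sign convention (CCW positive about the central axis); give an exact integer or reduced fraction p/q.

11/15

N_ring = 32 + 2·28 = 88
32(ω_s−ω_c) = −88(ω_r−ω_c),  ω_s=0, ω_r=1
32(0−ω_c) = −88(1−ω_c)  ⇒  120ω_c = 88  ⇒  ω_c = 11/15
ω_c/ω_r = 11/15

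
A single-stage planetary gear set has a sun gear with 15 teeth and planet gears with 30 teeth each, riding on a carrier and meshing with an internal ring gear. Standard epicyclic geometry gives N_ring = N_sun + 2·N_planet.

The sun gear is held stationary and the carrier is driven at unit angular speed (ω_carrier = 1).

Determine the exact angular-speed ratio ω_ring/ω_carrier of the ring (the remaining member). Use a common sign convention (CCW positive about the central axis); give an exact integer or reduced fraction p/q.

6/5

N_ring = 15 + 2·30 = 75
15(ω_s−ω_c) = −75(ω_r−ω_c),  ω_s=0, ω_c=1
ω_r = 1 − (15/75)(0−1) = 6/5
ω_r/ω_c = 6/5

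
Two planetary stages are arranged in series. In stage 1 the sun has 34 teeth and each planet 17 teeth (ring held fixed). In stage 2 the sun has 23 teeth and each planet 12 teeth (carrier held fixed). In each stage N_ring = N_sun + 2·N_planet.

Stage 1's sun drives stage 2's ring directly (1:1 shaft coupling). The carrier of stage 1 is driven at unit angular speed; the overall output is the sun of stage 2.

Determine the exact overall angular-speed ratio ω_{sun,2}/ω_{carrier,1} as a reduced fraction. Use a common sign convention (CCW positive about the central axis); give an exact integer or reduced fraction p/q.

Stage 1: N_ring = 34 + 2·17 = 68
Stage 1: 34(ω_s−ω_c) = −68(ω_r−ω_c),  ω_r=0, ω_c=1
Stage 1: ω_s = 1 − (68/34)(0−1) = 3
  ⇒ ω_s¹/ω_c¹ = 3
Stage 2: N_ring = 23 + 2·12 = 47
Stage 2: 23(ω_s−ω_c) = −47(ω_r−ω_c),  ω_c=0, ω_r=1
Stage 2: ω_s = 0 − (47/23)(1−0) = -47/23
  ⇒ ω_s²/ω_r² = -47/23
Coupling ω_r² = ω_s¹ ⇒ overall = 3 × -47/23 = -141/23

-141/23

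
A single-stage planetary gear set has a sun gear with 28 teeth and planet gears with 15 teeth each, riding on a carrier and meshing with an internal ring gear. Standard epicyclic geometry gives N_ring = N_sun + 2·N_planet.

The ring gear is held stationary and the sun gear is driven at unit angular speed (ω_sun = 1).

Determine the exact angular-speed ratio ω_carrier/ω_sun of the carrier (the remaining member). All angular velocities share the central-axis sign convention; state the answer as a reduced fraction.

14/43

N_ring = 28 + 2·15 = 58
28(ω_s−ω_c) = −58(ω_r−ω_c),  ω_r=0, ω_s=1
28(1−ω_c) = −58(0−ω_c)  ⇒  86ω_c = 28  ⇒  ω_c = 14/43
ω_c/ω_s = 14/43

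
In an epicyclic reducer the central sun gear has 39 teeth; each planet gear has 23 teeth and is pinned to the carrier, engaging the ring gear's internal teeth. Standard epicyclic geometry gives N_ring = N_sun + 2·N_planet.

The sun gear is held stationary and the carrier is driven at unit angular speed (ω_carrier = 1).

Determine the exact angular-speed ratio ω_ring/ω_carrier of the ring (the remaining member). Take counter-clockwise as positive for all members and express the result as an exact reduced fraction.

N_ring = 39 + 2·23 = 85
39(ω_s−ω_c) = −85(ω_r−ω_c),  ω_s=0, ω_c=1
ω_r = 1 − (39/85)(0−1) = 124/85
ω_r/ω_c = 124/85

124/85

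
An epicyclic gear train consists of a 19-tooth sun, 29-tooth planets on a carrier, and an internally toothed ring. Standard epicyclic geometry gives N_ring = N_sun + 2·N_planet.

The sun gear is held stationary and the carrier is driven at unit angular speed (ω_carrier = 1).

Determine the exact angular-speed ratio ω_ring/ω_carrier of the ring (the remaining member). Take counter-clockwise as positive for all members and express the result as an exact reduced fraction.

N_ring = 19 + 2·29 = 77
19(ω_s−ω_c) = −77(ω_r−ω_c),  ω_s=0, ω_c=1
ω_r = 1 − (19/77)(0−1) = 96/77
ω_r/ω_c = 96/77

96/77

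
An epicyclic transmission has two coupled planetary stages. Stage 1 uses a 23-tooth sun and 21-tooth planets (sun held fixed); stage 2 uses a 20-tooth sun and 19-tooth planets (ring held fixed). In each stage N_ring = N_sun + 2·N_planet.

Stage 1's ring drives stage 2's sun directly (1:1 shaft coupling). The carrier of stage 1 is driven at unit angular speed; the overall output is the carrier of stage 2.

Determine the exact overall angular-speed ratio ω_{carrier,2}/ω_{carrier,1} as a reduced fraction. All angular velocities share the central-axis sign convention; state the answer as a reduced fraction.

176/507

Stage 1: N_ring = 23 + 2·21 = 65
Stage 1: 23(ω_s−ω_c) = −65(ω_r−ω_c),  ω_s=0, ω_c=1
Stage 1: ω_r = 1 − (23/65)(0−1) = 88/65
  ⇒ ω_r¹/ω_c¹ = 88/65
Stage 2: N_ring = 20 + 2·19 = 58
Stage 2: 20(ω_s−ω_c) = −58(ω_r−ω_c),  ω_r=0, ω_s=1
Stage 2: 20(1−ω_c) = −58(0−ω_c)  ⇒  78ω_c = 20  ⇒  ω_c = 10/39
  ⇒ ω_c²/ω_s² = 10/39
Coupling ω_s² = ω_r¹ ⇒ overall = 88/65 × 10/39 = 176/507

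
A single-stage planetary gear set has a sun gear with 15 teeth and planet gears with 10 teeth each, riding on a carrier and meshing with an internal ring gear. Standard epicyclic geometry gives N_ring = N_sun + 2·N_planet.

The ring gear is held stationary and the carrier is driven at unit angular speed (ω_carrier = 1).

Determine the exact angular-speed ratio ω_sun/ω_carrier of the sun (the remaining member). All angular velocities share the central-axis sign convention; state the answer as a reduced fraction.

10/3

N_ring = 15 + 2·10 = 35
15(ω_s−ω_c) = −35(ω_r−ω_c),  ω_r=0, ω_c=1
ω_s = 1 − (35/15)(0−1) = 10/3
ω_s/ω_c = 10/3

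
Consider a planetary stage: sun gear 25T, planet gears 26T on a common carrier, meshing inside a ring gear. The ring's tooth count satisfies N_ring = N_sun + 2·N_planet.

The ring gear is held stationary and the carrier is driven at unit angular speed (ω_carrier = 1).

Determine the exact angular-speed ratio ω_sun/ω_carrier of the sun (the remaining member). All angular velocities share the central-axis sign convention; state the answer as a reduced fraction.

N_ring = 25 + 2·26 = 77
25(ω_s−ω_c) = −77(ω_r−ω_c),  ω_r=0, ω_c=1
ω_s = 1 − (77/25)(0−1) = 102/25
ω_s/ω_c = 102/25

102/25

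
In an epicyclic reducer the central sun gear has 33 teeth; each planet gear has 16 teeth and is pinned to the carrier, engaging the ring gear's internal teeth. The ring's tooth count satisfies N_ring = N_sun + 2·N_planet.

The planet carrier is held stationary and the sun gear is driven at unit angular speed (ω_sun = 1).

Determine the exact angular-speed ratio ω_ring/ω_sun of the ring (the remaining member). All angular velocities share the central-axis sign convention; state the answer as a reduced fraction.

-33/65

N_ring = 33 + 2·16 = 65
33(ω_s−ω_c) = −65(ω_r−ω_c),  ω_c=0, ω_s=1
ω_r = 0 − (33/65)(1−0) = -33/65
ω_r/ω_s = -33/65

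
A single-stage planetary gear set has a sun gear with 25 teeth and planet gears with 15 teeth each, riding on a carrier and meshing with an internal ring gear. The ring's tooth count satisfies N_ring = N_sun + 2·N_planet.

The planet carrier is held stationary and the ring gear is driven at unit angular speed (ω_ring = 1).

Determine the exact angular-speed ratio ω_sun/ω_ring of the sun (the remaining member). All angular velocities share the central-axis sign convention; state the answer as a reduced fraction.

-11/5

N_ring = 25 + 2·15 = 55
25(ω_s−ω_c) = −55(ω_r−ω_c),  ω_c=0, ω_r=1
ω_s = 0 − (55/25)(1−0) = -11/5
ω_s/ω_r = -11/5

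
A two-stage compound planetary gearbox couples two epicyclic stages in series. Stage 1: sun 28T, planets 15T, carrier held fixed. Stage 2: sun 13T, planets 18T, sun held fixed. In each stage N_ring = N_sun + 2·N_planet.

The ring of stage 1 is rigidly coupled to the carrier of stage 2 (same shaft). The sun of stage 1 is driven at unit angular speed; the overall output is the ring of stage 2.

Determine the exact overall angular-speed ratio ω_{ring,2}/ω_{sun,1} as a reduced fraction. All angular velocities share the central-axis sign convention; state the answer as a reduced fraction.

-124/203

Stage 1: N_ring = 28 + 2·15 = 58
Stage 1: 28(ω_s−ω_c) = −58(ω_r−ω_c),  ω_c=0, ω_s=1
Stage 1: ω_r = 0 − (28/58)(1−0) = -14/29
  ⇒ ω_r¹/ω_s¹ = -14/29
Stage 2: N_ring = 13 + 2·18 = 49
Stage 2: 13(ω_s−ω_c) = −49(ω_r−ω_c),  ω_s=0, ω_c=1
Stage 2: ω_r = 1 − (13/49)(0−1) = 62/49
  ⇒ ω_r²/ω_c² = 62/49
Coupling ω_c² = ω_r¹ ⇒ overall = -14/29 × 62/49 = -124/203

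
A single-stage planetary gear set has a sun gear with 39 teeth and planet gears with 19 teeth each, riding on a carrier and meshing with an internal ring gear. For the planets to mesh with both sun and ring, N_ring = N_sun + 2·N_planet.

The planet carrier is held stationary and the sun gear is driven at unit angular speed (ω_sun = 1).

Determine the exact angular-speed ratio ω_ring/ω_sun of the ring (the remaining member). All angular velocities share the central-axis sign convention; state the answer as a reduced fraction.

-39/77

N_ring = 39 + 2·19 = 77
39(ω_s−ω_c) = −77(ω_r−ω_c),  ω_c=0, ω_s=1
ω_r = 0 − (39/77)(1−0) = -39/77
ω_r/ω_s = -39/77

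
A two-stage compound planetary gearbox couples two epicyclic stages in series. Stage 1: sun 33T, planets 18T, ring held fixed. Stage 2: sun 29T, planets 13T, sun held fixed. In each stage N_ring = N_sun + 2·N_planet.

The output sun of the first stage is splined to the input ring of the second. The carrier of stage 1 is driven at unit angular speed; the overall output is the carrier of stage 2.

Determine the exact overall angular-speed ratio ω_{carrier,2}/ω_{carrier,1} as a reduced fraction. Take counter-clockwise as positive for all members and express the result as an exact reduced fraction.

Stage 1: N_ring = 33 + 2·18 = 69
Stage 1: 33(ω_s−ω_c) = −69(ω_r−ω_c),  ω_r=0, ω_c=1
Stage 1: ω_s = 1 − (69/33)(0−1) = 34/11
  ⇒ ω_s¹/ω_c¹ = 34/11
Stage 2: N_ring = 29 + 2·13 = 55
Stage 2: 29(ω_s−ω_c) = −55(ω_r−ω_c),  ω_s=0, ω_r=1
Stage 2: 29(0−ω_c) = −55(1−ω_c)  ⇒  84ω_c = 55  ⇒  ω_c = 55/84
  ⇒ ω_c²/ω_r² = 55/84
Coupling ω_r² = ω_s¹ ⇒ overall = 34/11 × 55/84 = 85/42

85/42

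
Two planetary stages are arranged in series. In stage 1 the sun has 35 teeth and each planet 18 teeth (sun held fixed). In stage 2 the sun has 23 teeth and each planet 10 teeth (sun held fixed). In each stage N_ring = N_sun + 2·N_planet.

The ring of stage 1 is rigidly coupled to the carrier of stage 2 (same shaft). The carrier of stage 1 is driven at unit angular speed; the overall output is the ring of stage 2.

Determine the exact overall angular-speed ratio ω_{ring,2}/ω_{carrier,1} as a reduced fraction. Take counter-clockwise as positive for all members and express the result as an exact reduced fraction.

Stage 1: N_ring = 35 + 2·18 = 71
Stage 1: 35(ω_s−ω_c) = −71(ω_r−ω_c),  ω_s=0, ω_c=1
Stage 1: ω_r = 1 − (35/71)(0−1) = 106/71
  ⇒ ω_r¹/ω_c¹ = 106/71
Stage 2: N_ring = 23 + 2·10 = 43
Stage 2: 23(ω_s−ω_c) = −43(ω_r−ω_c),  ω_s=0, ω_c=1
Stage 2: ω_r = 1 − (23/43)(0−1) = 66/43
  ⇒ ω_r²/ω_c² = 66/43
Coupling ω_c² = ω_r¹ ⇒ overall = 106/71 × 66/43 = 6996/3053

6996/3053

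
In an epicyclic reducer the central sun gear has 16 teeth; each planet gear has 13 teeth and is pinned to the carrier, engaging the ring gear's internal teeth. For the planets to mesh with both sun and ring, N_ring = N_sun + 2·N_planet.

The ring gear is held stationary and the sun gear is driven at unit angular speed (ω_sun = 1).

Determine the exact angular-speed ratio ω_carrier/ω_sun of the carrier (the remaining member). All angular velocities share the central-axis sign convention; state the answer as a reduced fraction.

8/29

N_ring = 16 + 2·13 = 42
16(ω_s−ω_c) = −42(ω_r−ω_c),  ω_r=0, ω_s=1
16(1−ω_c) = −42(0−ω_c)  ⇒  58ω_c = 16  ⇒  ω_c = 8/29
ω_c/ω_s = 8/29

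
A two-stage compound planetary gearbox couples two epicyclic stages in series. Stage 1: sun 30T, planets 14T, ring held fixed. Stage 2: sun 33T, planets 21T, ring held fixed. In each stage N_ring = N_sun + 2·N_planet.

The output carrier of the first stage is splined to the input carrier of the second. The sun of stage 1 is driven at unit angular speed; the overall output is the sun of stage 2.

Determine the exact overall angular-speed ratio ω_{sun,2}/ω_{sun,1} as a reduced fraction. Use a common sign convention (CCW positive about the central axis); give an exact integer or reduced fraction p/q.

Stage 1: N_ring = 30 + 2·14 = 58
Stage 1: 30(ω_s−ω_c) = −58(ω_r−ω_c),  ω_r=0, ω_s=1
Stage 1: 30(1−ω_c) = −58(0−ω_c)  ⇒  88ω_c = 30  ⇒  ω_c = 15/44
  ⇒ ω_c¹/ω_s¹ = 15/44
Stage 2: N_ring = 33 + 2·21 = 75
Stage 2: 33(ω_s−ω_c) = −75(ω_r−ω_c),  ω_r=0, ω_c=1
Stage 2: ω_s = 1 − (75/33)(0−1) = 36/11
  ⇒ ω_s²/ω_c² = 36/11
Coupling ω_c² = ω_c¹ ⇒ overall = 15/44 × 36/11 = 135/121

135/121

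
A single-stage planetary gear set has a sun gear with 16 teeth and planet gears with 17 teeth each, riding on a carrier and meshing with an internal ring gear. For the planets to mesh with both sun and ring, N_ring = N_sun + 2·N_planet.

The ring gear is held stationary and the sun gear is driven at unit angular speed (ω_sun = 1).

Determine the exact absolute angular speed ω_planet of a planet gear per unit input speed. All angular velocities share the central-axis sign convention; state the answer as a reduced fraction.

-8/17

N_ring = 16 + 2·17 = 50
16(ω_s−ω_c) = −50(ω_r−ω_c),  ω_r=0, ω_s=1
16(1−ω_c) = −50(0−ω_c)  ⇒  66ω_c = 16  ⇒  ω_c = 8/33
sun–planet: 16·(1−8/33) = −17·(ω_p−ω_c)  ⇒  ω_p−ω_c = −(16/17)·(25/33) = -400/561
ω_p = 8/33 − 400/561 = -8/17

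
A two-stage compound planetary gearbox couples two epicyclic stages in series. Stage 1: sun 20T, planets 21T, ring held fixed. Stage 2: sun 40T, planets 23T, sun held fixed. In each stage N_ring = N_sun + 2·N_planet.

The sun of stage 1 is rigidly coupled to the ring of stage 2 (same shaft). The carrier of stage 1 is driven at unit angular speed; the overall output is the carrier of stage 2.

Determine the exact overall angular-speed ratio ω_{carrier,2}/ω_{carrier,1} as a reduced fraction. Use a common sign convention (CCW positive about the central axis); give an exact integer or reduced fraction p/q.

1763/630

Stage 1: N_ring = 20 + 2·21 = 62
Stage 1: 20(ω_s−ω_c) = −62(ω_r−ω_c),  ω_r=0, ω_c=1
Stage 1: ω_s = 1 − (62/20)(0−1) = 41/10
  ⇒ ω_s¹/ω_c¹ = 41/10
Stage 2: N_ring = 40 + 2·23 = 86
Stage 2: 40(ω_s−ω_c) = −86(ω_r−ω_c),  ω_s=0, ω_r=1
Stage 2: 40(0−ω_c) = −86(1−ω_c)  ⇒  126ω_c = 86  ⇒  ω_c = 43/63
  ⇒ ω_c²/ω_r² = 43/63
Coupling ω_r² = ω_s¹ ⇒ overall = 41/10 × 43/63 = 1763/630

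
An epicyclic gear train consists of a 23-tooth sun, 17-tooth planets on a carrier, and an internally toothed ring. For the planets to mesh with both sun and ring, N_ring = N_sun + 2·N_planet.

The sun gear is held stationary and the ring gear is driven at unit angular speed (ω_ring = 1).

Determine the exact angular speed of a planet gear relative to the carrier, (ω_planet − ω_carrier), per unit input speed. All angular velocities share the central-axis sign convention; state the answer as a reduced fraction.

1311/1360

N_ring = 23 + 2·17 = 57
23(ω_s−ω_c) = −57(ω_r−ω_c),  ω_s=0, ω_r=1
23(0−ω_c) = −57(1−ω_c)  ⇒  80ω_c = 57  ⇒  ω_c = 57/80
sun–planet: 23·(0−57/80) = −17·(ω_p−ω_c)  ⇒  ω_p−ω_c = −(23/17)·(-57/80) = 1311/1360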